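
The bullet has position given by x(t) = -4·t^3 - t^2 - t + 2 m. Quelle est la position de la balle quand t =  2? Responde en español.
Tenemos la posición x(t) = -4·t^3 - t^2 - t + 2. Sustituyendo t = 2: x(2) = -36.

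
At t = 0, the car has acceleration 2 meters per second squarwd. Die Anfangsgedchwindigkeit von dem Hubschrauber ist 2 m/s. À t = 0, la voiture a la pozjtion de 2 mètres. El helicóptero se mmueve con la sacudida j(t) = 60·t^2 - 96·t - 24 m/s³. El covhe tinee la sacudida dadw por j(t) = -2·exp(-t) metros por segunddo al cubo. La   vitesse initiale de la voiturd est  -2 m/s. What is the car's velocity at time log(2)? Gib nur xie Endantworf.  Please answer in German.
v(log(2)) = -1.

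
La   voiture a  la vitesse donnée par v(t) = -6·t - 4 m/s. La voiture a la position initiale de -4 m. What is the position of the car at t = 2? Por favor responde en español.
Debemos encontrar la integral de nuestra ecuación de la velocidad v(t) = -6·t - 4 1 vez. Tomando ∫v(t)dt y aplicando x(0) = -4, encontramos x(t) = -3·t^2 - 4·t - 4. De la ecuación de la posición x(t) = -3·t^2 - 4·t - 4, sustituimos t = 2 para obtener x = -24.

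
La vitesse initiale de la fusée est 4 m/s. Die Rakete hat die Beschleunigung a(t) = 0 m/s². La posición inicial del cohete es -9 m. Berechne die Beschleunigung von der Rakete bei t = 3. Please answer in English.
We have acceleration a(t) = 0. Substituting t = 3: a(3) = 0.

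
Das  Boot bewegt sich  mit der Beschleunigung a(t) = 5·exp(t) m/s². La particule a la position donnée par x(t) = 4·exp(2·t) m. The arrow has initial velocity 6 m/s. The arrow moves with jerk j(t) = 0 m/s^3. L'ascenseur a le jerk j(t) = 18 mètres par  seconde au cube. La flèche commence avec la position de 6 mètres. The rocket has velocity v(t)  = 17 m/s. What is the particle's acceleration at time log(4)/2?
To solve this, we need to take 2 derivatives of our position equation x(t) = 4·exp(2·t). Taking d/dt of x(t), we find v(t) = 8·exp(2·t). Taking d/dt of v(t), we find a(t) = 16·exp(2·t). From the given acceleration equation a(t) = 16·exp(2·t), we substitute t = log(4)/2 to get a = 64.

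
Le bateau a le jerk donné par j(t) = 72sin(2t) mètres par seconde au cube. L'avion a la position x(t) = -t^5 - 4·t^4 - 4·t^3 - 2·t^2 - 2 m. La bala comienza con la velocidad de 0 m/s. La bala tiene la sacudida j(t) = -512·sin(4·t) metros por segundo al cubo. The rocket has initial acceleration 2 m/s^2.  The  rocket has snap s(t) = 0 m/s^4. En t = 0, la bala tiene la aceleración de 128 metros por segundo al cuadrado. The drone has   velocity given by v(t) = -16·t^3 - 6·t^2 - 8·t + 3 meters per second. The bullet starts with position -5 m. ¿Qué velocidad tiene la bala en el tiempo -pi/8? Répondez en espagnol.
Debemos encontrar la integral de nuestra ecuación de la sacudida j(t) = -512·sin(4·t) 2 veces. Tomando ∫j(t)dt y aplicando a(0) = 128, encontramos a(t) = 128·cos(4·t). Tomando ∫a(t)dt y aplicando v(0) = 0, encontramos v(t) = 32·sin(4·t). De la ecuación de la velocidad v(t) = 32·sin(4·t), sustituimos t = -pi/8 para obtener v = -32.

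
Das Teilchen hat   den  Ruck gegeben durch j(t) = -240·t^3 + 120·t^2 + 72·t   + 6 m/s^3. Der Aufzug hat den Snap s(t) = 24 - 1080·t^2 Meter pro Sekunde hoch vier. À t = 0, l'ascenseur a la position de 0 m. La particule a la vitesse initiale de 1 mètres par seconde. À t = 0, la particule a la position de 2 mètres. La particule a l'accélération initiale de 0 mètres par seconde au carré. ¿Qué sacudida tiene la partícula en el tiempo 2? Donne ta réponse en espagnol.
Usando j(t) = -240·t^3 + 120·t^2 + 72·t + 6 y sustituyendo t = 2, encontramos j = -1290.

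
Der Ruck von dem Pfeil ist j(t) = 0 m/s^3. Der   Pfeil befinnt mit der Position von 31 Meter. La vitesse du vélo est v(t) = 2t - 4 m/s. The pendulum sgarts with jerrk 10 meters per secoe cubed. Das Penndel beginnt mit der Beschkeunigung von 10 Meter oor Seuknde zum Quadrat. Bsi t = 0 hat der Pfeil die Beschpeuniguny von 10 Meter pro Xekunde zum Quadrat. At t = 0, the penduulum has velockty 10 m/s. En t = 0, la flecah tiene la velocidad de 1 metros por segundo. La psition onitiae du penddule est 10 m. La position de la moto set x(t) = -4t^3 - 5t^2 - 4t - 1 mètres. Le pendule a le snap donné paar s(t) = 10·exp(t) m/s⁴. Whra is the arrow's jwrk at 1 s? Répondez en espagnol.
Tenemos la sacudida j(t) = 0. Sustituyendo t = 1: j(1) = 0.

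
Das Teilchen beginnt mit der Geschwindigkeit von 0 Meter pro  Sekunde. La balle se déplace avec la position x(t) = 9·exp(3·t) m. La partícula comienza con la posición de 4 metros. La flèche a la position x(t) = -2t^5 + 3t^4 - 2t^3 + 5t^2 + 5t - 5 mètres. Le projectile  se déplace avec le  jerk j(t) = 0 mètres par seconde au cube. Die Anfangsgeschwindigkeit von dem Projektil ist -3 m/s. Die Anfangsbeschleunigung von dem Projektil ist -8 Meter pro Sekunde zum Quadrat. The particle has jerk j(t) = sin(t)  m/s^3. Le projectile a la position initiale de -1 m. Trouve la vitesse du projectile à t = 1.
Nous devons intégrer notre équation du jerk j(t) = 0 2 fois. En prenant ∫j(t)dt et en appliquant a(0) = -8, nous trouvons a(t) = -8. En prenant ∫a(t)dt et en appliquant v(0) = -3, nous trouvons v(t) = -8·t - 3. De l'équation de la vitesse v(t) = -8·t - 3, nous substituons t = 1 pour obtenir v = -11.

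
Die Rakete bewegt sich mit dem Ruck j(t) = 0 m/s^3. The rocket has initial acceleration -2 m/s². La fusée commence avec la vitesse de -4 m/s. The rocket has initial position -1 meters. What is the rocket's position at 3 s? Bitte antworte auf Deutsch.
Wir müssen die Stammfunktion unserer Gleichung für den Ruck j(t) = 0 3-mal finden. Mit ∫j(t)dt und Anwendung von a(0) = -2, finden wir a(t) = -2. Das Integral von der Beschleunigung ist die Geschwindigkeit. Mit v(0) = -4 erhalten wir v(t) = -2·t - 4. Durch Integration von der Geschwindigkeit und Verwendung der Anfangsbedingung x(0) = -1, erhalten wir x(t) = -t^2 - 4·t - 1. Mit x(t) = -t^2 - 4·t - 1 und Einsetzen von t = 3, finden wir x = -22.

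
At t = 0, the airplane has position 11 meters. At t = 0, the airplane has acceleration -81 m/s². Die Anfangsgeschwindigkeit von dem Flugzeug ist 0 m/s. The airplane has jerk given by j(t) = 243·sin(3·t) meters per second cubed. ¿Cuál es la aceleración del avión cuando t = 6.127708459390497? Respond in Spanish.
Para resolver esto, necesitamos tomar 1 antiderivada de nuestra ecuación de la sacudida j(t) = 243·sin(3·t). Integrando la sacudida y usando la condición inicial a(0) = -81, obtenemos a(t) = -81·cos(3·t). Usando a(t) = -81·cos(3·t) y sustituyendo t = 6.127708459390497, encontramos a = -72.3475122012851.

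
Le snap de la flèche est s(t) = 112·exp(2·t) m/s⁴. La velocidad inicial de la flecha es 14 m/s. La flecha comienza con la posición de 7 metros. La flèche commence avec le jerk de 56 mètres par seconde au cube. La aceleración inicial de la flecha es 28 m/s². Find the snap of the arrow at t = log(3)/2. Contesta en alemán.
Mit s(t) = 112·exp(2·t) und Einsetzen von t = log(3)/2, finden wir s = 336.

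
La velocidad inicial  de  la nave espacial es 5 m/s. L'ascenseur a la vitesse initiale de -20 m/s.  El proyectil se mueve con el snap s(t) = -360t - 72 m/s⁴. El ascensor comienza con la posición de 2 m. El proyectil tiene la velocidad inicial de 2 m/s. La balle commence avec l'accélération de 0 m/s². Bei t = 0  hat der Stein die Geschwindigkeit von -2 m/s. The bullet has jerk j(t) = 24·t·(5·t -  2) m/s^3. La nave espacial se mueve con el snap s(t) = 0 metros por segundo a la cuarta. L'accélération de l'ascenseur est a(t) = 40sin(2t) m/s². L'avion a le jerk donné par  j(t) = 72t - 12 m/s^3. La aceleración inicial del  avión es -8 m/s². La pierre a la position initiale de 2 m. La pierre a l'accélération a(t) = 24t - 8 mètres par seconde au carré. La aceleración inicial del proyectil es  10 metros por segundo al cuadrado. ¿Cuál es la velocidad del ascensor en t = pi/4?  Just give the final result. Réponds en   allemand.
v(pi/4) = 0.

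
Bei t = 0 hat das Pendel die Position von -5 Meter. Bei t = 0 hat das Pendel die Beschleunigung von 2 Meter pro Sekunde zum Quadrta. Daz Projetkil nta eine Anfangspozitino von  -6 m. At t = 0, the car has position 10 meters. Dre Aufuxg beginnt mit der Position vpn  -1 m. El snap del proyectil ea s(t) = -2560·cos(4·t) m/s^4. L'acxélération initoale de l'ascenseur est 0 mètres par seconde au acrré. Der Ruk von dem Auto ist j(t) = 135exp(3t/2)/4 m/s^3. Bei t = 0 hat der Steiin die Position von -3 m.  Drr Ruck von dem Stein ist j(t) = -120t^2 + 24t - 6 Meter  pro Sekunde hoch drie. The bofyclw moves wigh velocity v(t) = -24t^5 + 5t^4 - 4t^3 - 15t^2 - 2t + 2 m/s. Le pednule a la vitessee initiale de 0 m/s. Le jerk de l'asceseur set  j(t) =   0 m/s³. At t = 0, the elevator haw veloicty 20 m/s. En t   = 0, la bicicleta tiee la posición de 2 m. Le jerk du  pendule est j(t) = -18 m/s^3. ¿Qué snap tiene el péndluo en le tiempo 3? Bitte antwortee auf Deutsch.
Um dies zu lösen, müssen wir 1 Ableitung unserer Gleichung für den Ruck j(t) = -18 nehmen. Die Ableitung von dem Ruck ergibt den Snap: s(t) = 0. Mit s(t) = 0 und Einsetzen von t = 3, finden wir s = 0.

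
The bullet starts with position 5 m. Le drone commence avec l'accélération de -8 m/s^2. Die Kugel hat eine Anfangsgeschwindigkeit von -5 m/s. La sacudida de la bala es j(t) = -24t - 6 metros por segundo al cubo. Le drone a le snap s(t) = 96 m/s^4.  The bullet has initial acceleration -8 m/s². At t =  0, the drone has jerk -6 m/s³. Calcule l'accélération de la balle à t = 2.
En partant du jerk j(t) = -24·t - 6, nous prenons 1 intégrale. La primitive du jerk, avec a(0) = -8, donne l'accélération: a(t) = -12·t^2 - 6·t - 8. De l'équation de l'accélération a(t) = -12·t^2 - 6·t - 8, nous substituons t = 2 pour obtenir a = -68.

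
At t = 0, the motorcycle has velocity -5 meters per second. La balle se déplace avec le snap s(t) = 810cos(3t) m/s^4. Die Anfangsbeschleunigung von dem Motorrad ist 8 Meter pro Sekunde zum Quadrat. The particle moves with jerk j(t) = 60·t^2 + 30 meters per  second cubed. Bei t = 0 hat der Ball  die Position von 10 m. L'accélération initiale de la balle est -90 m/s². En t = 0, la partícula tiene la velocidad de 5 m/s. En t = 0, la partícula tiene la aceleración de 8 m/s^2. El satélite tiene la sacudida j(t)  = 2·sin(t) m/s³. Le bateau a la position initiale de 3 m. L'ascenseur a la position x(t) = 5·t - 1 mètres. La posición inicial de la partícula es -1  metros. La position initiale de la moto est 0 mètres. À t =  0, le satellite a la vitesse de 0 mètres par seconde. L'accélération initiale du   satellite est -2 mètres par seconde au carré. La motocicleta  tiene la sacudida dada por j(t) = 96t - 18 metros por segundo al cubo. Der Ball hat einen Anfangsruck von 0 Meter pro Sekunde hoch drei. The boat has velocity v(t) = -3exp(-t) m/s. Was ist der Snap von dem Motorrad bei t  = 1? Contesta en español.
Para resolver esto, necesitamos tomar 1 derivada de nuestra ecuación de la sacudida j(t) = 96·t - 18. Derivando la sacudida, obtenemos el snap: s(t) = 96. Usando s(t) = 96 y sustituyendo t = 1, encontramos s = 96.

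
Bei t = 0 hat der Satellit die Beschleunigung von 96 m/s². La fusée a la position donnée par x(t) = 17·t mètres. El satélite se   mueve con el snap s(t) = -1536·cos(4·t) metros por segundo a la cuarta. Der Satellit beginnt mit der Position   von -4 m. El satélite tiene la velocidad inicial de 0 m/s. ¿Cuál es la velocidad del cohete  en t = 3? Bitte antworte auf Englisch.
Starting from position x(t) = 17·t, we take 1 derivative. Taking d/dt of x(t), we find v(t) = 17. We have velocity v(t) = 17. Substituting t = 3: v(3) = 17.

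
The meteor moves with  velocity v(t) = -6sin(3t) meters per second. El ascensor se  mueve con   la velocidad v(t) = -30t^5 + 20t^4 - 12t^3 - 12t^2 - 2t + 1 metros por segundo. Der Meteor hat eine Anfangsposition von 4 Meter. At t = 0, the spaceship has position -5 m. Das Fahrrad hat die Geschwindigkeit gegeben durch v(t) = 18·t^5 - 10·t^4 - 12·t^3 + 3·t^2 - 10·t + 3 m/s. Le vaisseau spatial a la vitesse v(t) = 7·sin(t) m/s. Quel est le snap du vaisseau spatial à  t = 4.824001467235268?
En partant de la vitesse v(t) = 7·sin(t), nous prenons 3 dérivées. En prenant d/dt de v(t), nous trouvons a(t) = 7·cos(t). La dérivée de l'accélération donne le jerk: j(t) = -7·sin(t). La dérivée du jerk donne le snap: s(t) = -7·cos(t). De l'équation du snap s(t) = -7·cos(t), nous substituons t = 4.824001467235268 pour obtenir s = -0.779666289938352.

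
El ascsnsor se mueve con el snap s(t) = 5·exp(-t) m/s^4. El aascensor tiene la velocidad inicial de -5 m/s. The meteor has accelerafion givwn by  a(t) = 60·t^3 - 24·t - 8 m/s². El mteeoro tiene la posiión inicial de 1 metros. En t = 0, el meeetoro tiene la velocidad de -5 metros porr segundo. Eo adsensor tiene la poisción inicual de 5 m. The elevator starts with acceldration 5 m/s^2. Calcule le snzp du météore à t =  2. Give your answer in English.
Starting from acceleration a(t) = 60·t^3 - 24·t - 8, we take 2 derivatives. Differentiating acceleration, we get jerk: j(t) = 180·t^2 - 24. The derivative of jerk gives snap: s(t) = 360·t. Using s(t) = 360·t and substituting t = 2, we find s = 720.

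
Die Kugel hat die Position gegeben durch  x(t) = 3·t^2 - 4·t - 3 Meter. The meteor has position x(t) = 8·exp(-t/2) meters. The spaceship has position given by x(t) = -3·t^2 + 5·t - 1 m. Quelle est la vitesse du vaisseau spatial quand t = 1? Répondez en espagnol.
Partiendo de la posición x(t) = -3·t^2 + 5·t - 1, tomamos 1 derivada. La derivada de la posición da la velocidad: v(t) = 5 - 6·t. Tenemos la velocidad v(t) = 5 - 6·t. Sustituyendo t = 1: v(1) = -1.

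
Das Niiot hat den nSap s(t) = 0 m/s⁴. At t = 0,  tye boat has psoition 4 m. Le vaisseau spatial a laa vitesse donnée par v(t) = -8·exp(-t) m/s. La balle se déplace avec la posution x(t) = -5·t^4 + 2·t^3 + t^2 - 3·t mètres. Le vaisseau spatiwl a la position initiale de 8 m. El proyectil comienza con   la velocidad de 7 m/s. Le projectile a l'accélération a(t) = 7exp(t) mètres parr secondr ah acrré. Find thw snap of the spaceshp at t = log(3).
To solve this, we need to take 3 derivatives of our velocity equation v(t) = -8·exp(-t). Taking d/dt of v(t), we find a(t) = 8·exp(-t). Differentiating acceleration, we get jerk: j(t) = -8·exp(-t). The derivative of jerk gives snap: s(t) = 8·exp(-t). Using s(t) = 8·exp(-t) and substituting t = log(3), we find s = 8/3.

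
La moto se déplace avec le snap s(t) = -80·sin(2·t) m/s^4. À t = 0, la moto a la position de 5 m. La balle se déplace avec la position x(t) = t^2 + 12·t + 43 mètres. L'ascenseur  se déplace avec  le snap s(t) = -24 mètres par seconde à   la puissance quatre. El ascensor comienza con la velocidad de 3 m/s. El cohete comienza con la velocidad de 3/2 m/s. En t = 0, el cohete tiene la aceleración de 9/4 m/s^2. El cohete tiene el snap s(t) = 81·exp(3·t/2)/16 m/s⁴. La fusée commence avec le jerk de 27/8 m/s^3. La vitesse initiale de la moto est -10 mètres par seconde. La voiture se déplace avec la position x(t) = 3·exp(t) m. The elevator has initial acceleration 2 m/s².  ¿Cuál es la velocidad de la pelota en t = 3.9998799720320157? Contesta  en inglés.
To solve this, we need to take 1 derivative of our position equation x(t) = t^2 + 12·t + 43. Taking d/dt of x(t), we find v(t) = 2·t + 12. From the given velocity equation v(t) = 2·t + 12, we substitute t = 3.9998799720320157 to get v = 19.9997599440640.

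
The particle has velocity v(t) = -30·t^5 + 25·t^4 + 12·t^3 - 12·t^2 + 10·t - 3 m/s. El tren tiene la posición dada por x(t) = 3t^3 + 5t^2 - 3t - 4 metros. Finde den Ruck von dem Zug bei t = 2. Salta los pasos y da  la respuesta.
Die Antwort ist 18.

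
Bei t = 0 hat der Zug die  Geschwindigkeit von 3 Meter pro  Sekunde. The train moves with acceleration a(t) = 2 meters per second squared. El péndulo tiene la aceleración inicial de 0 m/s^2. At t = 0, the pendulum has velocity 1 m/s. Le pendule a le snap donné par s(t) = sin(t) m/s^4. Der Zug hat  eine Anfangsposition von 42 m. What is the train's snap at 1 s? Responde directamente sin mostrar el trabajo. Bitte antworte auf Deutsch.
Der Snap bei t = 1 ist s = 0.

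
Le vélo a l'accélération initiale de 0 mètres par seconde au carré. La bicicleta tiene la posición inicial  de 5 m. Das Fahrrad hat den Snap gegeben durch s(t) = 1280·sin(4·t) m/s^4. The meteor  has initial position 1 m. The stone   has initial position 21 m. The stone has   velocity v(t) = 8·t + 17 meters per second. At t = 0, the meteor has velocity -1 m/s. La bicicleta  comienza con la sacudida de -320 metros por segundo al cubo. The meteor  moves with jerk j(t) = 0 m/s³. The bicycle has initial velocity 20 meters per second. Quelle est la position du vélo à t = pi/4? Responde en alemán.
Um dies zu lösen, müssen wir 4 Stammfunktionen unserer Gleichung für den Snap s(t) = 1280·sin(4·t) finden. Die Stammfunktion von dem Snap, mit j(0) = -320, ergibt den Ruck: j(t) = -320·cos(4·t). Die Stammfunktion von dem Ruck ist die Beschleunigung. Mit a(0) = 0 erhalten wir a(t) = -80·sin(4·t). Mit ∫a(t)dt und Anwendung von v(0) = 20, finden wir v(t) = 20·cos(4·t). Durch Integration von der Geschwindigkeit und Verwendung der Anfangsbedingung x(0) = 5, erhalten wir x(t) = 5·sin(4·t) + 5. Wir haben die Position x(t) = 5·sin(4·t) + 5. Durch Einsetzen von t = pi/4: x(pi/4) = 5.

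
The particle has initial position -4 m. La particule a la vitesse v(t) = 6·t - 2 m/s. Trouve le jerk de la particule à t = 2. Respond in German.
Wir müssen unsere Gleichung für die Geschwindigkeit v(t) = 6·t - 2 2-mal ableiten. Mit d/dt von v(t) finden wir a(t) = 6. Die Ableitung von der Beschleunigung ergibt den Ruck: j(t) = 0. Mit j(t) = 0 und Einsetzen von t = 2, finden wir j = 0.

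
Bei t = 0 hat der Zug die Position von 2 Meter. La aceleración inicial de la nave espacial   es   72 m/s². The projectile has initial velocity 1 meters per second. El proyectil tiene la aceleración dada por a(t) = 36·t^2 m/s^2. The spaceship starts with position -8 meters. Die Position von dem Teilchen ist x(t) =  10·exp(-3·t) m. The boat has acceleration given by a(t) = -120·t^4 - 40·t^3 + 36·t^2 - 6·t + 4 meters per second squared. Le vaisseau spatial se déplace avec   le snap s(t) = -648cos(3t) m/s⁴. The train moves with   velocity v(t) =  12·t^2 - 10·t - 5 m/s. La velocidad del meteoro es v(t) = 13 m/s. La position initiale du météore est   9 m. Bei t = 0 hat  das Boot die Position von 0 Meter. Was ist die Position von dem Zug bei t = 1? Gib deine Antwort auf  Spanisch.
Debemos encontrar la integral de nuestra ecuación de la velocidad v(t) = 12·t^2 - 10·t - 5 1 vez. Tomando ∫v(t)dt y aplicando x(0) = 2, encontramos x(t) = 4·t^3 - 5·t^2 - 5·t + 2. De la ecuación de la posición x(t) = 4·t^3 - 5·t^2 - 5·t + 2, sustituimos t = 1 para obtener x = -4.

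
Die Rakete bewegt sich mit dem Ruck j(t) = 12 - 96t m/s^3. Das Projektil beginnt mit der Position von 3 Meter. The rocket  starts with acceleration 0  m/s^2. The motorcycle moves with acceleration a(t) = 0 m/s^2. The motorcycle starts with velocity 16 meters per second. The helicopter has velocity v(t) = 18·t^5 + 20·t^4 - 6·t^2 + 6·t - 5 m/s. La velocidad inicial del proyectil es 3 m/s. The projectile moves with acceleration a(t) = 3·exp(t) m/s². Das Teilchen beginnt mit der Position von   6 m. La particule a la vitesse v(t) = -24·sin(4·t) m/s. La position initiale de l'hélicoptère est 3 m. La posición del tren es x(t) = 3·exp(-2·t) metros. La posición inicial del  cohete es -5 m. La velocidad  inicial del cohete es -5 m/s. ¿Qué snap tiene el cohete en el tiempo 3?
Partiendo de la sacudida j(t) = 12 - 96·t, tomamos 1 derivada. La derivada de la sacudida da el snap: s(t) = -96. De la ecuación del snap s(t) = -96, sustituimos t = 3 para obtener s = -96.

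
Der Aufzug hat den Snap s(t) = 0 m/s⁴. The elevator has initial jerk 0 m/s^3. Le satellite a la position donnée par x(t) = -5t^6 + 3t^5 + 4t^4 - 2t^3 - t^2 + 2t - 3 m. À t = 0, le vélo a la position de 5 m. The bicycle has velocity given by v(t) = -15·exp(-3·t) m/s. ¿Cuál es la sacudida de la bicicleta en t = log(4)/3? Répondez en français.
Nous devons dériver notre équation de la vitesse v(t) = -15·exp(-3·t) 2 fois. En prenant d/dt de v(t), nous trouvons a(t) = 45·exp(-3·t). En prenant d/dt de a(t), nous trouvons j(t) = -135·exp(-3·t). De l'équation du jerk j(t) = -135·exp(-3·t), nous substituons t = log(4)/3 pour obtenir j = -135/4.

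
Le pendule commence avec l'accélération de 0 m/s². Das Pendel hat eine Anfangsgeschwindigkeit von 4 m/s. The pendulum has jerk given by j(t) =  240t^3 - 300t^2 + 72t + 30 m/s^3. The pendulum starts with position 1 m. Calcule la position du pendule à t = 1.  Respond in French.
Nous devons intégrer notre équation du jerk j(t) = 240·t^3 - 300·t^2 + 72·t + 30 3 fois. En prenant ∫j(t)dt et en appliquant a(0) = 0, nous trouvons a(t) = 2·t·(30·t^3 - 50·t^2 + 18·t + 15). La primitive de l'accélération est la vitesse. En utilisant v(0) = 4, nous obtenons v(t) = 12·t^5 - 25·t^4 + 12·t^3 + 15·t^2 + 4. En prenant ∫v(t)dt et en appliquant x(0) = 1, nous trouvons x(t) = 2·t^6 - 5·t^5 + 3·t^4 + 5·t^3 + 4·t + 1. En utilisant x(t) = 2·t^6 - 5·t^5 + 3·t^4 + 5·t^3 + 4·t + 1 et en substituant t = 1, nous trouvons x = 10.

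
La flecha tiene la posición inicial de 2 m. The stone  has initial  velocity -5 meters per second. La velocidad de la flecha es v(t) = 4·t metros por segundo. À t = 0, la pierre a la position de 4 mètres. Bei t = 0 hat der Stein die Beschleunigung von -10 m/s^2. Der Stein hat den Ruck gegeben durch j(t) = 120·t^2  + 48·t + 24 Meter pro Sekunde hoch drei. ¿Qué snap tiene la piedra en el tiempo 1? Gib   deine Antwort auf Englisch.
Starting from jerk j(t) = 120·t^2 + 48·t + 24, we take 1 derivative. Differentiating jerk, we get snap: s(t) = 240·t + 48. From the given snap equation s(t) = 240·t + 48, we substitute t = 1 to get s = 288.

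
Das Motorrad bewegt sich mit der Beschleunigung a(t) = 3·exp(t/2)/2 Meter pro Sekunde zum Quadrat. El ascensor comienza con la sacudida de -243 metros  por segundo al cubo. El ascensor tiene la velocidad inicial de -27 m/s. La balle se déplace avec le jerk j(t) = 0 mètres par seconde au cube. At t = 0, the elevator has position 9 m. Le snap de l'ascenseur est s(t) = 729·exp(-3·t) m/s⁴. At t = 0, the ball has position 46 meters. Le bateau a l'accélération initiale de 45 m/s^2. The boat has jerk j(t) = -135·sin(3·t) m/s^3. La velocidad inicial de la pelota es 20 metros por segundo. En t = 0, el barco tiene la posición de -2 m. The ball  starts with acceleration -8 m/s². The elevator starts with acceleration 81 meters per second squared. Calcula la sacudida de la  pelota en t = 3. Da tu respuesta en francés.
Nous avons le jerk j(t) = 0. En substituant t = 3: j(3) = 0.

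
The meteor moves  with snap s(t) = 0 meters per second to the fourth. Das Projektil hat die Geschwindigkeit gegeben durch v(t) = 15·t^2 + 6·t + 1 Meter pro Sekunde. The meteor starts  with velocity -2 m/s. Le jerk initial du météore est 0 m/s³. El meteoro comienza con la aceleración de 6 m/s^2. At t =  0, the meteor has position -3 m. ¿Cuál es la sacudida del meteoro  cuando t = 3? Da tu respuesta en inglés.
To solve this, we need to take 1 integral of our snap equation s(t) = 0. Finding the integral of s(t) and using j(0) = 0: j(t) = 0. From the given jerk equation j(t) = 0, we substitute t = 3 to get j = 0.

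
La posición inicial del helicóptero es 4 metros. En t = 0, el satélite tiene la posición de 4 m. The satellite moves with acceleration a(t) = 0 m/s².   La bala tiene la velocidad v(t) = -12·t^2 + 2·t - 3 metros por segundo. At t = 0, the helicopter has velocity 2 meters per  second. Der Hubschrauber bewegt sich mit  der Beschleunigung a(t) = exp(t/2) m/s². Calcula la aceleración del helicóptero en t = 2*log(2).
Usando a(t) = exp(t/2) y sustituyendo t = 2*log(2), encontramos a = 2.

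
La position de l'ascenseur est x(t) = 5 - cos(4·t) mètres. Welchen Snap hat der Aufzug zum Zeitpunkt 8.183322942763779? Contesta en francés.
Nous devons dériver notre équation de la position x(t) = 5 - cos(4·t) 4 fois. En prenant d/dt de x(t), nous trouvons v(t) = 4·sin(4·t). En prenant d/dt de v(t), nous trouvons a(t) = 16·cos(4·t). En prenant d/dt de a(t), nous trouvons j(t) = -64·sin(4·t). En prenant d/dt de j(t), nous trouvons s(t) = -256·cos(4·t). De l'équation du snap s(t) = -256·cos(4·t), nous substituons t = 8.183322942763779 pour obtenir s = -64.1860924859125.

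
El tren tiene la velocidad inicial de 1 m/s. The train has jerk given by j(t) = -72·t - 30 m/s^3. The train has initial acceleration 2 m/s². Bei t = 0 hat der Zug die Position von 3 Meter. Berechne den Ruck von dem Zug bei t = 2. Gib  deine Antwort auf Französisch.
Nous avons le jerk j(t) = -72·t - 30. En substituant t = 2: j(2) = -174.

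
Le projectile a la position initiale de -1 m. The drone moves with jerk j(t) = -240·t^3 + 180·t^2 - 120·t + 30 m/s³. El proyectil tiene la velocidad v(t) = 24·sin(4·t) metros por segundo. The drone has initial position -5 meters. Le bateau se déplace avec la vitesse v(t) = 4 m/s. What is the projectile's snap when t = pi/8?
Starting from velocity v(t) = 24·sin(4·t), we take 3 derivatives. Differentiating velocity, we get acceleration: a(t) = 96·cos(4·t). Differentiating acceleration, we get jerk: j(t) = -384·sin(4·t). Taking d/dt of j(t), we find s(t) = -1536·cos(4·t). We have snap s(t) = -1536·cos(4·t). Substituting t = pi/8: s(pi/8) = 0.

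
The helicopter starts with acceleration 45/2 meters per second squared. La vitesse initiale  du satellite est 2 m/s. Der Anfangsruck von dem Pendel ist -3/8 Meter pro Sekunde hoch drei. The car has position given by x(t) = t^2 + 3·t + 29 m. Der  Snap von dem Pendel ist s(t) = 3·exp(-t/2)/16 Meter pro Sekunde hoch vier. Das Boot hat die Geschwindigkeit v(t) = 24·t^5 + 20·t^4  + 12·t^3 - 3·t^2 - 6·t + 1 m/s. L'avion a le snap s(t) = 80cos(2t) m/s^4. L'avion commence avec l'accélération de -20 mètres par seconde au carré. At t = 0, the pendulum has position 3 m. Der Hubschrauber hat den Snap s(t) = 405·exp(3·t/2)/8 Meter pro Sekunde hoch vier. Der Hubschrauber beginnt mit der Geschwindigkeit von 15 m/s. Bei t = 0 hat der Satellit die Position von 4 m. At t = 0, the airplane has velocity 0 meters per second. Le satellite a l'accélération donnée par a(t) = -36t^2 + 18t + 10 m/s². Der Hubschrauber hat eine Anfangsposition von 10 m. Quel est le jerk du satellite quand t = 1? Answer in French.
En partant de l'accélération a(t) = -36·t^2 + 18·t + 10, nous prenons 1 dérivée. La dérivée de l'accélération donne le jerk: j(t) = 18 - 72·t. En utilisant j(t) = 18 - 72·t et en substituant t = 1, nous trouvons j = -54.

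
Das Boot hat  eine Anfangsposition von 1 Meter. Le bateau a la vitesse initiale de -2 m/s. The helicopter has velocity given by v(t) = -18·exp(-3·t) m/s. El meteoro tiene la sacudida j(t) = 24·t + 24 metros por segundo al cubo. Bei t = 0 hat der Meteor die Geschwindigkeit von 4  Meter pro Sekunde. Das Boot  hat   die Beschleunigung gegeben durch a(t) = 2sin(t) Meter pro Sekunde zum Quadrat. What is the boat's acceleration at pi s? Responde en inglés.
From the given acceleration equation a(t) = 2·sin(t), we substitute t = pi to get a = 0.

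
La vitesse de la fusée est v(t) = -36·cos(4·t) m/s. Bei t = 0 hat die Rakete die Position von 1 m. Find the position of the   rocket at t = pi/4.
Starting from velocity v(t) = -36·cos(4·t), we take 1 antiderivative. The antiderivative of velocity is position. Using x(0) = 1, we get x(t) = 1 - 9·sin(4·t). Using x(t) = 1 - 9·sin(4·t) and substituting t = pi/4, we find x = 1.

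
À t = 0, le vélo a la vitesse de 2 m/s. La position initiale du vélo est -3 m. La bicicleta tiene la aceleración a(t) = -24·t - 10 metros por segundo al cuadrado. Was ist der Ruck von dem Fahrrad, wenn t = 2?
Ausgehend von der Beschleunigung a(t) = -24·t - 10, nehmen wir 1 Ableitung. Die Ableitung von der Beschleunigung ergibt den Ruck: j(t) = -24. Aus der Gleichung für den Ruck j(t) = -24, setzen wir t = 2 ein und erhalten j = -24.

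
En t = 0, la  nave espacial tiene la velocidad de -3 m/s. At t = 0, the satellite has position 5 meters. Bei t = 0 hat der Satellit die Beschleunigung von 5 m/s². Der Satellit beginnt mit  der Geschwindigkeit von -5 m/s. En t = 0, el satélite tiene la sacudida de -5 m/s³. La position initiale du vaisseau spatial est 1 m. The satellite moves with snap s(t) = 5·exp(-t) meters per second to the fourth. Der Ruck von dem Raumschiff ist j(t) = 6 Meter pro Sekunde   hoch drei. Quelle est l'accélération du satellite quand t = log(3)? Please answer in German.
Ausgehend von dem Snap s(t) = 5·exp(-t), nehmen wir 2 Integrale. Mit ∫s(t)dt und Anwendung von j(0) = -5, finden wir j(t) = -5·exp(-t). Das Integral von dem Ruck, mit a(0) = 5, ergibt die Beschleunigung: a(t) = 5·exp(-t). Aus der Gleichung für die Beschleunigung a(t) = 5·exp(-t), setzen wir t = log(3) ein und erhalten a = 5/3.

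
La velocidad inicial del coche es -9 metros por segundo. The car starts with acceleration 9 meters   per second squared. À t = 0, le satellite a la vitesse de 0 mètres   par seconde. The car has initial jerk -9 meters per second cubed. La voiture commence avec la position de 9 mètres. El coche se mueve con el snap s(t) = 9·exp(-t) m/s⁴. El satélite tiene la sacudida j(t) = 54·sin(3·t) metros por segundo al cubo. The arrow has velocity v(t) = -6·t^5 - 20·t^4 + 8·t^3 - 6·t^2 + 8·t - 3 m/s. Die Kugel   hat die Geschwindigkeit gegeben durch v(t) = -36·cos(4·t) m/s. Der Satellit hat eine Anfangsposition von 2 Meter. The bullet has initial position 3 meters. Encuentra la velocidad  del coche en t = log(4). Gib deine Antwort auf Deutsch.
Um dies zu lösen, müssen wir 3 Integrale unserer Gleichung für den Snap s(t) = 9·exp(-t) finden. Das Integral von dem Snap, mit j(0) = -9, ergibt den Ruck: j(t) = -9·exp(-t). Durch Integration von dem Ruck und Verwendung der Anfangsbedingung a(0) = 9, erhalten wir a(t) = 9·exp(-t). Durch Integration von der Beschleunigung und Verwendung der Anfangsbedingung v(0) = -9, erhalten wir v(t) = -9·exp(-t). Aus der Gleichung für die Geschwindigkeit v(t) = -9·exp(-t), setzen wir t = log(4) ein und erhalten v = -9/4.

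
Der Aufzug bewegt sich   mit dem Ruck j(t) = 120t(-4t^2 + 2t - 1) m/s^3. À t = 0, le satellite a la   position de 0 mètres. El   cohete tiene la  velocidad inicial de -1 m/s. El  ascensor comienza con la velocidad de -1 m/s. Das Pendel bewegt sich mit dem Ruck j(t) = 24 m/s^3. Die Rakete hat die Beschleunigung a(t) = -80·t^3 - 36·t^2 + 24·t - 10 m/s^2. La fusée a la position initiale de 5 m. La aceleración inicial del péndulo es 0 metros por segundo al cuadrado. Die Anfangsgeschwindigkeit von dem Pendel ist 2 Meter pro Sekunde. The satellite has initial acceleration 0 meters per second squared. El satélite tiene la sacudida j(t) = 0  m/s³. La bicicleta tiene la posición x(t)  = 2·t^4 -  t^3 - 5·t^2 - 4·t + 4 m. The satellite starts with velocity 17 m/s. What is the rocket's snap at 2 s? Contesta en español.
Debemos derivar nuestra ecuación de la aceleración a(t) = -80·t^3 - 36·t^2 + 24·t - 10 2 veces. Derivando la aceleración, obtenemos la sacudida: j(t) = -240·t^2 - 72·t + 24. Derivando la sacudida, obtenemos el snap: s(t) = -480·t - 72. Usando s(t) = -480·t - 72 y sustituyendo t = 2, encontramos s = -1032.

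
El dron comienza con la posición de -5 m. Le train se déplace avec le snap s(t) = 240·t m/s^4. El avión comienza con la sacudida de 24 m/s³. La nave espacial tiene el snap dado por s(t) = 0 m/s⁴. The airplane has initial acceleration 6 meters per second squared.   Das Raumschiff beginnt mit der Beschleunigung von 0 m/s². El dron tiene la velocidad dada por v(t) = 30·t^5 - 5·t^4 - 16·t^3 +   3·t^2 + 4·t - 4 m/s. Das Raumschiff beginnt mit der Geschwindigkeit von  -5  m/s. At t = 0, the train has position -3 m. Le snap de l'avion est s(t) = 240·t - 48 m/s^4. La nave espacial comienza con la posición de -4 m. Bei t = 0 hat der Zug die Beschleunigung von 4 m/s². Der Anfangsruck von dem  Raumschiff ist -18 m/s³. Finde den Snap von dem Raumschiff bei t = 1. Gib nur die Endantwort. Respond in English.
s(1) = 0.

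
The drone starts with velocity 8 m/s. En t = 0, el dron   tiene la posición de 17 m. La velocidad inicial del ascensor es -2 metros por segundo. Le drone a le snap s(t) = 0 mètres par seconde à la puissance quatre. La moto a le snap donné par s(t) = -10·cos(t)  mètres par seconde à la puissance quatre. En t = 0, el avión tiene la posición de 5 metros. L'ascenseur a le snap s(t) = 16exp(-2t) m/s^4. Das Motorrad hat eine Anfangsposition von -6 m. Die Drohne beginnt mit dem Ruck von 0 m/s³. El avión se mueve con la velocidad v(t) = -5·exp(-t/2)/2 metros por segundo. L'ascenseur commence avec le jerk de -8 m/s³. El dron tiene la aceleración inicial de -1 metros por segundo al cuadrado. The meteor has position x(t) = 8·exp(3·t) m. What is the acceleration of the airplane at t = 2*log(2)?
To solve this, we need to take 1 derivative of our velocity equation v(t) = -5·exp(-t/2)/2. The derivative of velocity gives acceleration: a(t) = 5·exp(-t/2)/4. From the given acceleration equation a(t) = 5·exp(-t/2)/4, we substitute t = 2*log(2) to get a = 5/8.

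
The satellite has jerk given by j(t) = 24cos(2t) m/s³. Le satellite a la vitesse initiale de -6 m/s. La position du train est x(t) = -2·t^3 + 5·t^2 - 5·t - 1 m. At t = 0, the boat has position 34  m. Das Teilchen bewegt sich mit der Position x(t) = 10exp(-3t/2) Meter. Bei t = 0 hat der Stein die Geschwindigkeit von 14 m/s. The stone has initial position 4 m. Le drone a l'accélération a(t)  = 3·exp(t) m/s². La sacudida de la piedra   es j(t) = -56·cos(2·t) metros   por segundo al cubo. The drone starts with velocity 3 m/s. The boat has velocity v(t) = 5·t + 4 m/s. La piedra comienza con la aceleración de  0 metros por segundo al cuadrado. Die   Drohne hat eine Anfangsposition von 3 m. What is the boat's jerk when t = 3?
We must differentiate our velocity equation v(t) = 5·t + 4 2 times. Taking d/dt of v(t), we find a(t) = 5. The derivative of acceleration gives jerk: j(t) = 0. From the given jerk equation j(t) = 0, we substitute t = 3 to get j = 0.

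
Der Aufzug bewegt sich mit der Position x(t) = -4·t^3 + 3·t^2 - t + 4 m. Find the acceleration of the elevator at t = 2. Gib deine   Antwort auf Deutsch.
Ausgehend von der Position x(t) = -4·t^3 + 3·t^2 - t + 4, nehmen wir 2 Ableitungen. Die Ableitung von der Position ergibt die Geschwindigkeit: v(t) = -12·t^2 + 6·t - 1. Durch Ableiten von der Geschwindigkeit erhalten wir die Beschleunigung: a(t) = 6 - 24·t. Wir haben die Beschleunigung a(t) = 6 - 24·t. Durch Einsetzen von t = 2: a(2) = -42.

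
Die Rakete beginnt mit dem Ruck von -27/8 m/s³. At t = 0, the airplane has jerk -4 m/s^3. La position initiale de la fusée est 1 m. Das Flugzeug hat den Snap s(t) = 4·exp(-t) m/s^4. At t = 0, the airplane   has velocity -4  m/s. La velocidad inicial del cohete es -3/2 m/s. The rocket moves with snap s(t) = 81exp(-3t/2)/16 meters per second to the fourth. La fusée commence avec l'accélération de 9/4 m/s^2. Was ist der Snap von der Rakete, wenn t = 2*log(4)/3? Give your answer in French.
En utilisant s(t) = 81·exp(-3·t/2)/16 et en substituant t = 2*log(4)/3, nous trouvons s = 81/64.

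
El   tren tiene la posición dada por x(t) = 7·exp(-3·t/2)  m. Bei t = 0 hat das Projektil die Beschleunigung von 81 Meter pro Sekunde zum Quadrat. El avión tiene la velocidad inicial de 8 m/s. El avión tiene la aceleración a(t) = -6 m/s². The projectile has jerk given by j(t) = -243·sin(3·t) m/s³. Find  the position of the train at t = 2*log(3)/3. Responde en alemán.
Mit x(t) = 7·exp(-3·t/2) und Einsetzen von t = 2*log(3)/3, finden wir x = 7/3.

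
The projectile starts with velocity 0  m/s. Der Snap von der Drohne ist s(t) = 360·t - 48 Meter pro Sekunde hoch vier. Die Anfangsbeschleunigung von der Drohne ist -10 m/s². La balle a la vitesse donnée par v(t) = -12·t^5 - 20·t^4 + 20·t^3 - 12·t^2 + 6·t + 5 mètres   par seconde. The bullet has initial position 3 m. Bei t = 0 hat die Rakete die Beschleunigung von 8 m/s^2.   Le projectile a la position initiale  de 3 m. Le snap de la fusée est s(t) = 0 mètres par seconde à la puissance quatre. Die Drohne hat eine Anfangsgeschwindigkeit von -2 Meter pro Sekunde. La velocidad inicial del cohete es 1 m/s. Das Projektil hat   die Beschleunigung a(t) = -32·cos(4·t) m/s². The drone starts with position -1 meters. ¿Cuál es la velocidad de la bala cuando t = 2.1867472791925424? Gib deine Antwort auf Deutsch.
Aus der Gleichung für die Geschwindigkeit v(t) = -12·t^5 - 20·t^4 + 20·t^3 - 12·t^2 + 6·t + 5, setzen wir t = 2.1867472791925424 ein und erhalten v = -887.483469890109.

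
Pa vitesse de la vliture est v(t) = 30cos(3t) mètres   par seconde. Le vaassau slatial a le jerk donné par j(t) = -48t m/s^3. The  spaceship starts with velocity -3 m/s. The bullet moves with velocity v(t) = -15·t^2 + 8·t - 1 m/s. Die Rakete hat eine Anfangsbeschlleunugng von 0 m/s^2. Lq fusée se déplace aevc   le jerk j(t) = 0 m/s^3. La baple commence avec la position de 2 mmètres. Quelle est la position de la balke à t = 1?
Nous devons intégrer notre équation de la vitesse v(t) = -15·t^2 + 8·t - 1 1 fois. L'intégrale de la vitesse est la position. En utilisant x(0) = 2, nous obtenons x(t) = -5·t^3 + 4·t^2 - t + 2. En utilisant x(t) = -5·t^3 + 4·t^2 - t + 2 et en substituant t = 1, nous trouvons x = 0.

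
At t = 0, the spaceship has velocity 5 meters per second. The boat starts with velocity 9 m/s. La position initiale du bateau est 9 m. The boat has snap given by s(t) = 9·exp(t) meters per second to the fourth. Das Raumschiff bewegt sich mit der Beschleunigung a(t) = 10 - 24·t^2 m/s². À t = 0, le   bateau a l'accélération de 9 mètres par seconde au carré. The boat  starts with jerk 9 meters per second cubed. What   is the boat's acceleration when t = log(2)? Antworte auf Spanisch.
Partiendo del snap s(t) = 9·exp(t), tomamos 2 antiderivadas. Integrando el snap y usando la condición inicial j(0) = 9, obtenemos j(t) = 9·exp(t). Tomando ∫j(t)dt y aplicando a(0) = 9, encontramos a(t) = 9·exp(t). Tenemos la aceleración a(t) = 9·exp(t). Sustituyendo t = log(2): a(log(2)) = 18.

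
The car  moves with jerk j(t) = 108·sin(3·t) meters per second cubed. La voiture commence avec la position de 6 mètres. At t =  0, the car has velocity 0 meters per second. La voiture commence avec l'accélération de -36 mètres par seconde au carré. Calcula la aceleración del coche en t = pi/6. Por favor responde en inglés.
To find the answer, we compute 1 integral of j(t) = 108·sin(3·t). The integral of jerk is acceleration. Using a(0) = -36, we get a(t) = -36·cos(3·t). We have acceleration a(t) = -36·cos(3·t). Substituting t = pi/6: a(pi/6) = 0.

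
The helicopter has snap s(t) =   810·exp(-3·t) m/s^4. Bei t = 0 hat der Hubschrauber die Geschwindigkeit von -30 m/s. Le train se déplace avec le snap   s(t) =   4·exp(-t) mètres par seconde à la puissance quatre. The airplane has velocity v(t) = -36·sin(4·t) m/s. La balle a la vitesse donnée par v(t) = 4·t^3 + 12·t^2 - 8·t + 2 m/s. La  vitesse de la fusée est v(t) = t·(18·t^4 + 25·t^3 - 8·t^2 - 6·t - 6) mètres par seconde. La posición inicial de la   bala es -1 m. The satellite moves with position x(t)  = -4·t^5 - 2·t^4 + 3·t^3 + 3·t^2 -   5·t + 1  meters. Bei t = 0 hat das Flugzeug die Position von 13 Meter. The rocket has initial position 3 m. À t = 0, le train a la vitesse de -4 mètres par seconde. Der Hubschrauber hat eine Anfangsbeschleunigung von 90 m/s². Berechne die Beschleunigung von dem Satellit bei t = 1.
Ausgehend von der Position x(t) = -4·t^5 - 2·t^4 + 3·t^3 + 3·t^2 - 5·t + 1, nehmen wir 2 Ableitungen. Die Ableitung von der Position ergibt die Geschwindigkeit: v(t) = -20·t^4 - 8·t^3 + 9·t^2 + 6·t - 5. Durch Ableiten von der Geschwindigkeit erhalten wir die Beschleunigung: a(t) = -80·t^3 - 24·t^2 + 18·t + 6. Wir haben die Beschleunigung a(t) = -80·t^3 - 24·t^2 + 18·t + 6. Durch Einsetzen von t = 1: a(1) = -80.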